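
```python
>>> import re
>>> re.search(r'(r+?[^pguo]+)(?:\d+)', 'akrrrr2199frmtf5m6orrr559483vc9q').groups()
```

('rrrr2199frmtf5m',)

Pattern: one or more of the literal 'r' (lazy), then one or more of any character except [pguo] (captured); then one or more of a digit (non-capturing group).
Unlike `match`, `search` isn't anchored — it looks for the pattern anywhere in the string.
The match spans [2:18] → 'rrrr2199frmtf5m6'.
Captured: group 1 = 'rrrr2199frmtf5m'.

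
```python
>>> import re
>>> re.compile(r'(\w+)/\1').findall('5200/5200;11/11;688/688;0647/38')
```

['5200', '11', '688']

A backreference is literal: `\1` must see the identical characters the first group matched.
`findall` collects group 1 from each match (3 total).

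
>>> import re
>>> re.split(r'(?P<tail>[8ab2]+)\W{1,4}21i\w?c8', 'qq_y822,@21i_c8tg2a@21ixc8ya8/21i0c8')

['qq_y', '822', 'tg', '2a', 'y', 'a8', '']

The pattern matches one or more of one of [8ab2] (captured as 'tail'); then 1 to 4 of a non-word character, then the literal '21i'; then optionally a word character, then the literal 'c8'.
Matches to split on: at [4:15] → '822,@21i_c8'; at [17:26] → '2a@21ixc8'; at [27:36] → 'a8/21i0c8'.
`re.split` interleaves the captured-group text with the surrounding fragments.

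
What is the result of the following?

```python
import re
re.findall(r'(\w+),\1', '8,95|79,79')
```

['79']

After group 1 captures some text, `\1` only succeeds where that same text appears again.
Matches: at [5:10] match '79,79', group 1 = '79'.
One capturing group, so `findall` returns just the captured substring from the one match — 1 in all.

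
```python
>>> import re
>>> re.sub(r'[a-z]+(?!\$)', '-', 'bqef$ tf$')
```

The negative lookahead/lookbehind blocks any match where the forbidden context is present.
`sub` substitutes '-' at each match site.

'-f$ -f$'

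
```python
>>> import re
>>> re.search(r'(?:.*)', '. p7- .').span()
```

The pattern matches zero or more of any character (non-capturing group).
The match spans [0:7] → '. p7- .'.

(0, 7)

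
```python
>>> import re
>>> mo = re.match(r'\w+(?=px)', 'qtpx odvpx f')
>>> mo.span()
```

(0, 2)

Lookahead/lookbehind check context without consuming it, so the matched span excludes the asserted characters.
With `match`, the pattern is implicitly anchored at the beginning.
The match spans [0:2] → 'qt'.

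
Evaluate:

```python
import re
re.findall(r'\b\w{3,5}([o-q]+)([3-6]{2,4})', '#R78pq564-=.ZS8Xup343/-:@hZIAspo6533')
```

[('q', '564'), ('p', '343'), ('po', '6533')]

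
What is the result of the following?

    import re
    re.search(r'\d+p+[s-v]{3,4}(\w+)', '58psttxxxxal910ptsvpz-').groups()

('xxxxal910ptsvpz',)

Pattern: one or more of a digit, then one or more of the literal 'p', then 3 to 4 of a character in [s-v]; then one or more of a word character (captured).
Unlike `match`, `search` isn't anchored — it looks for the pattern anywhere in the string.
The match spans [0:21] → '58psttxxxxal910ptsvpz'.
Captured: group 1 = 'xxxxal910ptsvpz'.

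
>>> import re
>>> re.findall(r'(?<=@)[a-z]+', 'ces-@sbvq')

['sbvq']

Because the assertion is zero-width, the text it checks is not consumed and won't appear in the result.
Since nothing is captured, `findall` lists the 1 matched substring directly.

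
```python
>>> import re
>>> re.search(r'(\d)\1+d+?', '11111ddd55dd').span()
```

(0, 6)

After group 1 captures some text, `\1` only succeeds where that same text appears again.
`re.search` tries every starting position until one works.
The match spans [0:6] → '11111d'.
Captured: group 1 = '1'.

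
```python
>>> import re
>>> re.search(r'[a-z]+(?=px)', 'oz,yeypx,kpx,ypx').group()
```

'yey'

Lookahead/lookbehind check context without consuming it, so the matched span excludes the asserted characters.
The match spans [3:6] → 'yey'.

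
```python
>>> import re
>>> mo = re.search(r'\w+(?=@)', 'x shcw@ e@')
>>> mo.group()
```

'shcw'

Lookahead/lookbehind check context without consuming it, so the matched span excludes the asserted characters.
Unlike `match`, `search` isn't anchored — it looks for the pattern anywhere in the string.
The match spans [2:6] → 'shcw'.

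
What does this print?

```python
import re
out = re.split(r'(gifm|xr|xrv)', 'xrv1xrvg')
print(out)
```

['', 'xr', 'v1', 'xr', 'vg']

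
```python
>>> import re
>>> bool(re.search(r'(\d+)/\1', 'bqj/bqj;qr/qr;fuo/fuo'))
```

`\1` is not a pattern — it's the concrete string captured by group 1, re-applied verbatim.
Here the pattern never matches, so the call returns None, and `bool(None)` is False.

False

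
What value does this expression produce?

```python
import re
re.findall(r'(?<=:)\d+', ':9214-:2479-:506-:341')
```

['9214', '2479', '506', '341']

The `(?=…)`/`(?<=…)` assertion just peeks at neighbouring text; it doesn't advance the match position.
Walking the string: at [1:5] → '9214'; at [7:11] → '2479'; at [13:16] → '506'; at [18:21] → '341'.
No capturing groups, so `findall` returns the 4 full match strings.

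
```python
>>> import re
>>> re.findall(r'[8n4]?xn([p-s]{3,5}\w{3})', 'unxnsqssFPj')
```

The pattern matches optionally one of [8n4], then the literal 'xn'; then 3 to 5 of a character in [p-s], then exactly 3 of a word character (captured).
Matches: at [1:11] match 'nxnsqssFPj', group 1 = 'sqssFPj'.
With a single group, `findall` returns only what that group captured — 1 item.

['sqssFPj']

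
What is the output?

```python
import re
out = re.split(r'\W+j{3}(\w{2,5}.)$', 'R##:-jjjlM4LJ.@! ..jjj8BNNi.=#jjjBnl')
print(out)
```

The pattern matches one or more of a non-word character, then exactly 3 of the literal 'j'; then 2 to 5 of a word character, then any character (captured); then anchored at the end.
Matches to split on: at [27:36] → '.=#jjjBnl'.
`re.split` interleaves the captured-group text with the surrounding fragments.

['R##:-jjjlM4LJ.@! ..jjj8BNNi', 'Bnl', '']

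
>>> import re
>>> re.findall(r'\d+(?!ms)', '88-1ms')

The negative lookahead/lookbehind blocks any match where the forbidden context is present.
No capturing groups, so `findall` returns the 1 full match string.

['88']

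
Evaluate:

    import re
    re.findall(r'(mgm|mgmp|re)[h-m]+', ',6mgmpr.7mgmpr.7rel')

Walking the string: at [16:19] match 'rel', group 1 = 're'.
With a single group, `findall` returns only what that group captured — 1 item.

['re']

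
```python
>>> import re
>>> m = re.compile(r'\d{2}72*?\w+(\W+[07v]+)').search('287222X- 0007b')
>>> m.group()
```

Pattern: exactly 2 of a digit, then the literal '7', then zero or more of a literal '2' (lazy); then one or more of a word character; then one or more of a non-word character, then one or more of one of [07v] (captured).
Unlike `match`, `search` isn't anchored — it looks for the pattern anywhere in the string.
The match spans [0:13] → '287222X- 0007'.
Captured: group 1 = '- 0007'.

'287222X- 0007'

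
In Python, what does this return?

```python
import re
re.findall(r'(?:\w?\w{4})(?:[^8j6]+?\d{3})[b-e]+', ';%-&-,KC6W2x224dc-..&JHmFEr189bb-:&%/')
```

['KC6W2x224dc', 'JHmFEr189bb']

This matches optionally a word character, then exactly 4 of a word character (non-capturing group); then one or more of any character except [8j6] (lazy), then exactly 3 of a digit (non-capturing group); then one or more of a character in [b-e].
With the lazy modifier that quantifier settles for the fewest repetitions that let the rest of the pattern succeed (the atoms after it are unaffected and can still be greedy).
Scanning left to right: at [6:17] → 'KC6W2x224dc'; at [21:32] → 'JHmFEr189bb'.
`findall` yields the raw match text (2 of them) because the pattern has no groups.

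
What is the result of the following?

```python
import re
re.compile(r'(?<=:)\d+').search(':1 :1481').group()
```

'1'

The lookaround is zero-width — it requires the adjacent text to match without consuming it, so the asserted text isn't part of the match.
Unlike `match`, `search` isn't anchored — it looks for the pattern anywhere in the string.
The match spans [1:2] → '1'.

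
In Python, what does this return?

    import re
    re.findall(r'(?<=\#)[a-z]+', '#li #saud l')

['li', 'saud']

The lookaround is zero-width — it requires the adjacent text to match without consuming it, so the asserted text isn't part of the match.
No capturing groups, so `findall` returns the 2 full match strings.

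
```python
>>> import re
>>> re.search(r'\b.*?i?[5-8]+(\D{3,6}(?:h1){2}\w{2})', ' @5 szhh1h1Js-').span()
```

The pattern matches a word boundary (`\b`, zero-width); then zero or more of any character (lazy), then optionally the literal 'i', then one or more of a character in [5-8]; then 3 to 6 of a non-digit, then the literal 'h1' repeated 2 times, then exactly 2 of a word character (captured).
`search` walks the string left to right and returns the first match it finds.
The match spans [2:13] → '5 szhh1h1Js'.
Captured: group 1 = ' szhh1h1Js'.

(2, 13)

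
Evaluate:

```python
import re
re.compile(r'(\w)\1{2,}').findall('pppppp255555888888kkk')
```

['p', '5', '8', 'k']

`\1` is not a pattern — it's the concrete string captured by group 1, re-applied verbatim.
Walking the string: at [0:6] match 'pppppp', group 1 = 'p'; at [7:12] match '55555', group 1 = '5'; at [12:18] match '888888', group 1 = '8'; at [18:21] match 'kkk', group 1 = 'k'.
Because there's exactly one group, `findall` drops the full match and keeps group 1 from each hit.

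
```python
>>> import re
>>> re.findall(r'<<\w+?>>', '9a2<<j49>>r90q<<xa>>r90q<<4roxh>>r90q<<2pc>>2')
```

['<<j49>>', '<<xa>>', '<<4roxh>>', '<<2pc>>']

With no groups in the pattern, `findall` gives back each whole match — 4 here.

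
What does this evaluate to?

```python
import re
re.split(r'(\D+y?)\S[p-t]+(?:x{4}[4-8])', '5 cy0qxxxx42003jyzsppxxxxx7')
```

['5', ' cy', '2003jyzsppxxxxx7']

Because the pattern has a capturing group, `split` also inserts each captured text between the pieces.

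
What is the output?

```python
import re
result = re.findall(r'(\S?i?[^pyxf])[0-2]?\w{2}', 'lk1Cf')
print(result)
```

The pattern matches optionally a non-whitespace character, then optionally the literal 'i', then any character except [pyxf] (captured); then optionally a character in [0-2], then exactly 2 of a word character.
Walking the string: at [0:5] match 'lk1Cf', group 1 = 'lk'.
Because there's exactly one group, `findall` drops the full match and keeps group 1 from the one hit.

['lk']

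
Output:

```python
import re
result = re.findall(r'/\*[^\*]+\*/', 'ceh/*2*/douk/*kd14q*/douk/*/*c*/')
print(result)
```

['/*2*/', '/*kd14q*/', '/*c*/']

Matches: at [3:8] → '/*2*/'; at [12:21] → '/*kd14q*/'; at [27:32] → '/*c*/'.
`findall` yields the raw match text (3 of them) because the pattern has no groups.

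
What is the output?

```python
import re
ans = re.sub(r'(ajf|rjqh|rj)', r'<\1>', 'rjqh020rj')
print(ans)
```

<rjqh>020<rj>

Alternation tries branches left to right and keeps the first one that lets the overall match succeed at that position.
`\1` in the replacement pulls in group 1's text for each match.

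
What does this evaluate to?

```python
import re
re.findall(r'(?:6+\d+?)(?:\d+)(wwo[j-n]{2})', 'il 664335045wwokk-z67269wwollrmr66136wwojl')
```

['wwokk', 'wwoll', 'wwojl']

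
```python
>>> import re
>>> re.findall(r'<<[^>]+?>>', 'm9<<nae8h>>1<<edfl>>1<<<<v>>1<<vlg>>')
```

['<<nae8h>>', '<<edfl>>', '<<<<v>>', '<<vlg>>']

No capturing groups, so `findall` returns the 4 full match strings.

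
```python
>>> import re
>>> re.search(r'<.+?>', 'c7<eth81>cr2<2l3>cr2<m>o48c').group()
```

'<eth81>'

With the lazy modifier that quantifier settles for the fewest repetitions that let the rest of the pattern succeed (the atoms after it are unaffected and can still be greedy).
`search` walks the string left to right and returns the first match it finds.
The match spans [2:9] → '<eth81>'.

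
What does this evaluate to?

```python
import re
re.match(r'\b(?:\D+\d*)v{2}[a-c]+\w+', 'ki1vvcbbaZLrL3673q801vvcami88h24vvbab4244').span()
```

(0, 41)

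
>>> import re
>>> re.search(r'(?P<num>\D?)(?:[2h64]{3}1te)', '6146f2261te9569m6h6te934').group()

The match spans [4:11] → 'f2261te'.

'f2261te'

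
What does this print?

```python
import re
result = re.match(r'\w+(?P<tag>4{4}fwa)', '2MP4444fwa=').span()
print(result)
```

This matches one or more of a word character; then exactly 4 of a literal '4', then the literal 'fwa' (captured as 'tag').
`re.match` only tries the pattern at the start of the string.
The match spans [0:10] → '2MP4444fwa'.
Captured: group 1 = '4444fwa'.

(0, 10)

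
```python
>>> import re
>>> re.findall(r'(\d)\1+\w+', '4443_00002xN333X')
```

['4']

A backreference is literal: `\1` must see the identical characters the first group matched.
Scanning left to right: at [0:16] match '4443_00002xN333X', group 1 = '4'.
With a single group, `findall` returns only what that group captured — 1 item.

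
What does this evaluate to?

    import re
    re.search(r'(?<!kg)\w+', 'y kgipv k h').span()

(0, 1)

A negative assertion filters positions out without eating any characters.
Unlike `match`, `search` isn't anchored — it looks for the pattern anywhere in the string.
The match spans [0:1] → 'y'.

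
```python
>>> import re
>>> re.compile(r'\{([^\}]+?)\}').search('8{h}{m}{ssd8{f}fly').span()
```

The match spans [1:4] → '{h}'.

(1, 4)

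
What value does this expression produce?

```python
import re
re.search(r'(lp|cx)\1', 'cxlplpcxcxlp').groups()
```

('lp',)

The match spans [2:6] → 'lplp'.
Captured: group 1 = 'lp'.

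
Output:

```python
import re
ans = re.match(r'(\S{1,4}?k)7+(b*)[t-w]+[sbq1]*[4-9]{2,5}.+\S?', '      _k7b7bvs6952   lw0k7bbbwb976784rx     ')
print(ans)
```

None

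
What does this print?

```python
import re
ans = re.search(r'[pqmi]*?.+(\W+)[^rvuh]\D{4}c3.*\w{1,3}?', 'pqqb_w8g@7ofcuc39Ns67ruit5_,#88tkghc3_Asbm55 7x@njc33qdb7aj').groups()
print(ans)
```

This matches zero or more of one of [pqmi] (lazy), then one or more of any character; then one or more of a non-word character (captured); then any character except [rvuh], then exactly 4 of a non-digit, then the literal 'c3'; then zero or more of any character, then 1 to 3 of a word character (lazy).
`re.search` scans for the first position where the pattern succeeds.
The match spans [0:59] → 'pqqb_w8g@7ofcuc39Ns67ruit5_,#88tkghc3_Asbm55 7x@njc33qdb7aj'.
Captured: group 1 = ' '.

(' ',)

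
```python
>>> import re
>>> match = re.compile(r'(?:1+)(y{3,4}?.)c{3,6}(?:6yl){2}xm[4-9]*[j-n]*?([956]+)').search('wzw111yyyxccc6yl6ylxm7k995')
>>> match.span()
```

The pattern matches one or more of a literal '1' (non-capturing group); then 3 to 4 of a literal 'y' (lazy), then any character (captured); then 3 to 6 of a literal 'c', then the literal '6yl' repeated 2 times, then the literal 'xm'; then zero or more of a character in [4-9], then zero or more of a character in [j-n] (lazy); then one or more of one of [956] (captured).
`search` walks the string left to right and returns the first match it finds.
The match spans [3:26] → '111yyyxccc6yl6ylxm7k995'.
Captured: group 1 = 'yyyx', group 2 = '995'.

(3, 26)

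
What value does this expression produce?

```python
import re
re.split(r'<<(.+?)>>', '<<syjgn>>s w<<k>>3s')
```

A `+?`/`*?`/`{m,n}?` starts at its minimum and grows only as far as needed for what follows to match.
The group in the pattern means `split` returns the separators' captures alongside the pieces.

['', 'syjgn', 's w', 'k', '3s']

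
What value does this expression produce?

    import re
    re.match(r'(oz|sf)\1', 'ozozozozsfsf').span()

`re.match` won't scan ahead — the pattern has to work from the very first character.
The match spans [0:4] → 'ozoz'.

(0, 4)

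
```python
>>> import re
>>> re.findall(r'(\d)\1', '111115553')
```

['1', '1', '5']

`\1` is not a pattern — it's the concrete string captured by group 1, re-applied verbatim.
`findall` collects group 1 from each match (3 total).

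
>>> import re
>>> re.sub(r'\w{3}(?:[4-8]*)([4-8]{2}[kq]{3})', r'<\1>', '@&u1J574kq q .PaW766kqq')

'@&u1J574kq q .<66kqq>'

The pattern matches exactly 3 of a word character; then zero or more of a character in [4-8] (non-capturing group); then exactly 2 of a character in [4-8], then exactly 3 of one of [kq] (captured).
Matches: at [14:23] → 'PaW766kqq'.
`\1` in the replacement pulls in group 1's text for each match.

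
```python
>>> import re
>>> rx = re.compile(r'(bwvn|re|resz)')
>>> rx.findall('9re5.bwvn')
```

['re', 'bwvn']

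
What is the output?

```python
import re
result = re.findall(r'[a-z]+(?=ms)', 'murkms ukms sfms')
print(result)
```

The positive lookaround only admits positions where the adjacent text matches; those characters stay outside the span.
Matches: at [0:4] → 'murk'; at [7:9] → 'uk'; at [12:14] → 'sf'.
`findall` yields the raw match text (3 of them) because the pattern has no groups.

['murk', 'uk', 'sf']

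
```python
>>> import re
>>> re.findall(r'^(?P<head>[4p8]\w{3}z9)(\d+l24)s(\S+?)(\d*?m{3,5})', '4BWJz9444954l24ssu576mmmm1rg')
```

[('4BWJz9', '444954l24', 'su', '576mmmm')]

The `?` after the quantifier makes it lazy — it takes as little as possible before letting the rest of the pattern try.
`findall` packs the 4 group values into a tuple for every match.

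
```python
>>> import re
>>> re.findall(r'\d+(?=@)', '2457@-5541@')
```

['2457', '5541']

The lookaround is zero-width — it requires the adjacent text to match without consuming it, so the asserted text isn't part of the match.
Scanning left to right: at [0:4] → '2457'; at [6:10] → '5541'.
Since nothing is captured, `findall` lists the 2 matched substrings directly.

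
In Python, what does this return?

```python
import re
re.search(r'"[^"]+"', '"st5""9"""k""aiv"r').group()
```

'"st5"'

The match spans [0:5] → '"st5"'.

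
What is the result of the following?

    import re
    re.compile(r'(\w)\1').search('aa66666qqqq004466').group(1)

'a'

The match spans [0:2] → 'aa'.
Captured: group 1 = 'a'.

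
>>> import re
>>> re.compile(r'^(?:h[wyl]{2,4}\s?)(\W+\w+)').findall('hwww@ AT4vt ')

Pattern: anchored at the start of the string; then the literal 'h', then 2 to 4 of one of [wyl], then optionally whitespace (non-capturing group); then one or more of a non-word character, then one or more of a word character (captured).
Walking the string: at [0:11] match 'hwww@ AT4vt', group 1 = '@ AT4vt'.
Because there's exactly one group, `findall` drops the full match and keeps group 1 from the one hit.

['@ AT4vt']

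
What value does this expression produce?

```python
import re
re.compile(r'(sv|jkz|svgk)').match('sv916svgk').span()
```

(0, 2)

`re.match` only tries the pattern at the start of the string.
The match spans [0:2] → 'sv'.
Captured: group 1 = 'sv'.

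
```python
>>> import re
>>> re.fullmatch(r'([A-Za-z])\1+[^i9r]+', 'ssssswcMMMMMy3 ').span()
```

(0, 15)

`\1` is not a pattern — it's the concrete string captured by group 1, re-applied verbatim.
`re.fullmatch` requires the pattern to consume the entire string.
The match spans [0:15] → 'ssssswcMMMMMy3 '.
Captured: group 1 = 's'.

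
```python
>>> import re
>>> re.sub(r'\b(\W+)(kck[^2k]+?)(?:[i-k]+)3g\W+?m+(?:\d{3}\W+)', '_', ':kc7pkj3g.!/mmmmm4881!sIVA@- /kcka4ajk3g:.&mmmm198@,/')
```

':kc7pkj3g.!/mmmmm4881!sIVA_'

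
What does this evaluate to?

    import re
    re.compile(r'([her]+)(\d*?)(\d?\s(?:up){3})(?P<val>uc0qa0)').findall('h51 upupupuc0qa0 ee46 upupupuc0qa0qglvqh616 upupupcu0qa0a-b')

The pattern matches one or more of one of [her] (captured); then zero or more of a digit (lazy) (captured); then optionally a digit, then whitespace, then the literal 'up' repeated 3 times (captured); then the literal 'uc0', then the literal 'qa0' (captured as 'val').
A `+?`/`*?`/`{m,n}?` starts at its minimum and grows only as far as needed for what follows to match.
Scanning left to right: at [0:16] match 'h51 upupupuc0qa0', groups = ('h', '5', '1 upupup', 'uc0qa0'); at [17:34] match 'ee46 upupupuc0qa0', groups = ('ee', '4', '6 upupup', 'uc0qa0').
With 4 capturing groups, `findall` returns a 4-tuple per match.

[('h', '5', '1 upupup', 'uc0qa0'), ('ee', '4', '6 upupup', 'uc0qa0')]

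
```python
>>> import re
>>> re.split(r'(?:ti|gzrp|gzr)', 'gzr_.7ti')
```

`split` removes every match and returns the 3 fragments in between.

['', '_.7', '']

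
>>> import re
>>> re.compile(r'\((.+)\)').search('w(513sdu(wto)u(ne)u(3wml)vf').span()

(1, 25)

Unlike `match`, `search` isn't anchored — it looks for the pattern anywhere in the string.
The match spans [1:25] → '(513sdu(wto)u(ne)u(3wml)'.
Captured: group 1 = '513sdu(wto)u(ne)u(3wml'.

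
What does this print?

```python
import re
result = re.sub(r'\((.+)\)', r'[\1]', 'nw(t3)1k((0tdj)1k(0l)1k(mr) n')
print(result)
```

nw[t3)1k((0tdj)1k(0l)1k(mr] n

The replacement refers to a captured group, so each match is rewritten using its own captured text.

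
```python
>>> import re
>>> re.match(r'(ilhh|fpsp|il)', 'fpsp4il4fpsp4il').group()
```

`match` is anchored at position 0; if the pattern doesn't fit there, it returns None.
The match spans [0:4] → 'fpsp'.
Captured: group 1 = 'fpsp'.

'fpsp'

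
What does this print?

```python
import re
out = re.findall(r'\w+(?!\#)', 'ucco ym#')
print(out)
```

['ucco', 'y']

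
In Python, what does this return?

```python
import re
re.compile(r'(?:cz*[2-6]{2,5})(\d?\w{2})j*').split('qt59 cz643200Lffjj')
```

['qt59 ', '00L', 'ffjj']

The pattern matches the literal 'c', then zero or more of a literal 'z', then 2 to 5 of a character in [2-6] (non-capturing group); then optionally a digit, then exactly 2 of a word character (captured); then zero or more of a literal 'j'.
Matches to split on: at [5:14] → 'cz643200L'.
The group in the pattern means `split` returns the separators' captures alongside the pieces.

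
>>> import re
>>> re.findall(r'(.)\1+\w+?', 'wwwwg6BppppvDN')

A backreference is literal: `\1` must see the identical characters the first group matched.
Because there's exactly one group, `findall` drops the full match and keeps group 1 from each hit.

['w', 'p']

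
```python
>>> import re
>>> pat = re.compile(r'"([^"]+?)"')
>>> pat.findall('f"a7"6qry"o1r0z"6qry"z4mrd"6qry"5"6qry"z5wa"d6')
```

['a7', 'o1r0z', 'z4mrd', '5', 'z5wa']

Matches: at [1:5] match '"a7"', group 1 = 'a7'; at [9:16] match '"o1r0z"', group 1 = 'o1r0z'; at [20:27] match '"z4mrd"', group 1 = 'z4mrd'; at [31:34] match '"5"', group 1 = '5'; at [38:44] match '"z5wa"', group 1 = 'z5wa'.
With a single group, `findall` returns only what that group captured — 5 items.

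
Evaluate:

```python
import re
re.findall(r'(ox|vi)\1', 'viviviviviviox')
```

`\1` is not a pattern — it's the concrete string captured by group 1, re-applied verbatim.
Scanning left to right: at [0:4] match 'vivi', group 1 = 'vi'; at [4:8] match 'vivi', group 1 = 'vi'; at [8:12] match 'vivi', group 1 = 'vi'.
With a single group, `findall` returns only what that group captured — 3 items.

['vi', 'vi', 'vi']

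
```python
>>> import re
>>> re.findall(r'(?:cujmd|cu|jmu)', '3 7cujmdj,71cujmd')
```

['cujmd', 'cujmd']

`|` is ordered: at each position the engine commits to the first alternative that works.
Scanning left to right: at [3:8] → 'cujmd'; at [12:17] → 'cujmd'.
With no groups in the pattern, `findall` gives back each whole match — 2 here.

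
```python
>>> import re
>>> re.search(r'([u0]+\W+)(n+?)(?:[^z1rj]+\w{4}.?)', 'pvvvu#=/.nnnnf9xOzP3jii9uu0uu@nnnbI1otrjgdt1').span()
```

(4, 22)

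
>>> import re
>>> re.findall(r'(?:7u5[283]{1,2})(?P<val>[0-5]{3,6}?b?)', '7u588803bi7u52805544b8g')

['055']

Because the quantifier is non-greedy, it stops expanding at the earliest point where the rest of the pattern can succeed.
With a single group, `findall` returns only what that group captured — 1 item.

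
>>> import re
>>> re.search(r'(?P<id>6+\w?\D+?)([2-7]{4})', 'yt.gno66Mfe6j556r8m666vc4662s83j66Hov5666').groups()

The match spans [19:28] → '666vc4662'.
Captured: group 1 = '666vc', group 2 = '4662'.

('666vc', '4662')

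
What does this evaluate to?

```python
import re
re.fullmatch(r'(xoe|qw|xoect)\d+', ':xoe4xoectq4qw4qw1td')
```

For `fullmatch`, every character of the input must be accounted for by the pattern.
Here the string isn't matched end-to-end, so the call returns None.

None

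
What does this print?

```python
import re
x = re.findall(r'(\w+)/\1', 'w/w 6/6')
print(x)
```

['w', '6']

`\1` is not a pattern — it's the concrete string captured by group 1, re-applied verbatim.
Because there's exactly one group, `findall` drops the full match and keeps group 1 from each hit.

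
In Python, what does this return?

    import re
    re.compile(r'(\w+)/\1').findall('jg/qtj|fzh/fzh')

`\1` is not a pattern — it's the concrete string captured by group 1, re-applied verbatim.
Scanning left to right: at [7:14] match 'fzh/fzh', group 1 = 'fzh'.
Because there's exactly one group, `findall` drops the full match and keeps group 1 from the one hit.

['fzh']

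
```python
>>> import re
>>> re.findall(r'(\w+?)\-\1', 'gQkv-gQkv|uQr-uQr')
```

['gQkv', 'uQr']

`\1` has to match the exact text group 1 already captured.
Walking the string: at [0:9] match 'gQkv-gQkv', group 1 = 'gQkv'; at [10:17] match 'uQr-uQr', group 1 = 'uQr'.
With a single group, `findall` returns only what that group captured — 2 items.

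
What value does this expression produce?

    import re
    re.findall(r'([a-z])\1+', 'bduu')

After group 1 captures some text, `\1` only succeeds where that same text appears again.
One capturing group, so `findall` returns just the captured substring from the one match — 1 in all.

['u']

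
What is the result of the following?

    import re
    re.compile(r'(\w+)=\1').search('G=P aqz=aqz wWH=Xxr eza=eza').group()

`\1` is not a pattern — it's the concrete string captured by group 1, re-applied verbatim.
`search` walks the string left to right and returns the first match it finds.
The match spans [4:11] → 'aqz=aqz'.
Captured: group 1 = 'aqz'.

'aqz=aqz'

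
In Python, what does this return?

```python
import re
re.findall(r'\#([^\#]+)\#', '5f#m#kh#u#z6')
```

Scanning left to right: at [2:5] match '#m#', group 1 = 'm'; at [7:10] match '#u#', group 1 = 'u'.
With a single group, `findall` returns only what that group captured — 2 items.

['m', 'u']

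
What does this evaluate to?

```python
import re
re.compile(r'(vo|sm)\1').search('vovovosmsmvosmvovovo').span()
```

After group 1 captures some text, `\1` only succeeds where that same text appears again.
`re.search` scans for the first position where the pattern succeeds.
The match spans [0:4] → 'vovo'.
Captured: group 1 = 'vo'.

(0, 4)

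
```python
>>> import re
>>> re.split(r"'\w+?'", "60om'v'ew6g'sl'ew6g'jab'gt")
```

`split` removes every match and returns the 4 fragments in between.

['60om', 'ew6g', 'ew6g', 'gt']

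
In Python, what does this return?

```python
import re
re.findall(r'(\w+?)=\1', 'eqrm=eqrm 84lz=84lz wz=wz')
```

['eqrm', '84lz', 'wz']

The backreference `\1` re-matches whatever the first group consumed, character for character.
Scanning left to right: at [0:9] match 'eqrm=eqrm', group 1 = 'eqrm'; at [10:19] match '84lz=84lz', group 1 = '84lz'; at [20:25] match 'wz=wz', group 1 = 'wz'.
One capturing group, so `findall` returns just the captured substring from each match — 3 in all.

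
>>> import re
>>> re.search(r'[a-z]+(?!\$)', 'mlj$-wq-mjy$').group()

'ml'

The negative lookahead/lookbehind blocks any match where the forbidden context is present.
The match spans [0:2] → 'ml'.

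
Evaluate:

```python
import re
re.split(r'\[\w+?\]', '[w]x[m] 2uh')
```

Matches to split on: at [0:3] → '[w]'; at [4:7] → '[m]'.
The string is cut at each match, leaving 3 pieces.

['', 'x', ' 2uh']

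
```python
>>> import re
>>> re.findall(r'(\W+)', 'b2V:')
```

[':']

Because there's exactly one group, `findall` drops the full match and keeps group 1 from the one hit.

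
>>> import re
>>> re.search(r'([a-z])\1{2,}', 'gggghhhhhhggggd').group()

'gggg'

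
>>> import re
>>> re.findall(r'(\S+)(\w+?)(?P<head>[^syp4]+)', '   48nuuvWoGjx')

This matches one or more of a non-whitespace character (captured); then one or more of a word character (lazy) (captured); then one or more of any character except [syp4] (captured as 'head').
Walking the string: at [3:14] match '48nuuvWoGjx', groups = ('48nuuvWoG', 'j', 'x').
Multiple groups make `findall` return tuples — one 3-tuple for the one match.

[('48nuuvWoG', 'j', 'x')]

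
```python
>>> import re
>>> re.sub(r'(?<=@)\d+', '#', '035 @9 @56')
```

'035 @# @#'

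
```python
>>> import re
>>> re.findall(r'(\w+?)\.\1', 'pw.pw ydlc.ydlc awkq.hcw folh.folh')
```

['pw', 'ydlc', 'folh']

A backreference is literal: `\1` must see the identical characters the first group matched.
Scanning left to right: at [0:5] match 'pw.pw', group 1 = 'pw'; at [6:15] match 'ydlc.ydlc', group 1 = 'ydlc'; at [25:34] match 'folh.folh', group 1 = 'folh'.
One capturing group, so `findall` returns just the captured substring from each match — 3 in all.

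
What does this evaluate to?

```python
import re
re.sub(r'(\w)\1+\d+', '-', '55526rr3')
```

The backreference `\1` re-matches whatever the first group consumed, character for character.
Matches: at [0:5] → '55526'; at [5:8] → 'rr3'.
Every occurrence is swapped for '-'.

'--'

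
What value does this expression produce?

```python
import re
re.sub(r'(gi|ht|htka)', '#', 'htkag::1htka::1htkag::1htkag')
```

`|` is ordered: at each position the engine commits to the first alternative that works.
Matches: at [0:2] → 'ht'; at [8:10] → 'ht'; at [15:17] → 'ht'; at [23:25] → 'ht'.
`sub` substitutes '#' at each match site.

'#kag::1#ka::1#kag::1#kag'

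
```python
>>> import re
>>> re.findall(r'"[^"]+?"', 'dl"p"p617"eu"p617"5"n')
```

['"p"', '"eu"', '"5"']

Since nothing is captured, `findall` lists the 3 matched substrings directly.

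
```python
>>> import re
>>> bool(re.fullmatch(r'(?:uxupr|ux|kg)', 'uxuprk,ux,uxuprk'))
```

False

`re.fullmatch` requires the pattern to consume the entire string.
Here there's no way to consume every character, so the call returns None, and `bool(None)` is False.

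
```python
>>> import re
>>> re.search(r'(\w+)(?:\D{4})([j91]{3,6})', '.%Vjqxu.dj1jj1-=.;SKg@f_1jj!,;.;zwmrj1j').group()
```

'Vjqxu.dj1jj1'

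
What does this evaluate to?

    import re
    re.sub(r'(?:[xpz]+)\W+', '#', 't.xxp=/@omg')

't.#omg'

Pattern: one or more of one of [xpz] (non-capturing group); then one or more of a non-word character.
Matches: at [2:8] → 'xxp=/@'.
Every occurrence is swapped for '#'.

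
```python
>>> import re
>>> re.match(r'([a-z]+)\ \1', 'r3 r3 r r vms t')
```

None

With `match`, the pattern is implicitly anchored at the beginning.
Here position 0 doesn't satisfy it, so the call returns None.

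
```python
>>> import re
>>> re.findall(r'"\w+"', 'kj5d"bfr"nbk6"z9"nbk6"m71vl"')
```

['"bfr"', '"z9"', '"m71vl"']

Scanning left to right: at [4:9] → '"bfr"'; at [13:17] → '"z9"'; at [21:28] → '"m71vl"'.
`findall` yields the raw match text (3 of them) because the pattern has no groups.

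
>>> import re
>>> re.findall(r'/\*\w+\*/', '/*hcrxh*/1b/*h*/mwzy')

['/*hcrxh*/', '/*h*/']

No capturing groups, so `findall` returns the 2 full match strings.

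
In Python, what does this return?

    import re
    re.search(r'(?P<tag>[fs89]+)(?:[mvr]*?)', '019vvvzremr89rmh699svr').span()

(2, 3)

The `?` after the quantifier makes it lazy — it takes as little as possible before letting the rest of the pattern try.
The match spans [2:3] → '9'.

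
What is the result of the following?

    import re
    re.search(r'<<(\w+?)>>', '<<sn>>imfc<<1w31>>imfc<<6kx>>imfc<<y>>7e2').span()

(0, 6)

The match spans [0:6] → '<<sn>>'.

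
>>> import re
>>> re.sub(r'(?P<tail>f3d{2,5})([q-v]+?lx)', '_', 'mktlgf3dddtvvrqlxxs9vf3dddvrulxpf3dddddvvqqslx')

'mktlg_xs9v_p_'

`sub` substitutes '_' at each match site.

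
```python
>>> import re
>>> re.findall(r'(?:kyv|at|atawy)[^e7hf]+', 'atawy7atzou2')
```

['atawy', 'atzou2']

Scanning left to right: at [0:5] → 'atawy'; at [6:12] → 'atzou2'.
`findall` yields the raw match text (2 of them) because the pattern has no groups.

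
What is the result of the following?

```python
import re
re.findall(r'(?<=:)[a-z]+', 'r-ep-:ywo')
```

['ywo']

Because the assertion is zero-width, the text it checks is not consumed and won't appear in the result.
Scanning left to right: at [6:9] → 'ywo'.
`findall` yields the raw match text (1 of them) because the pattern has no groups.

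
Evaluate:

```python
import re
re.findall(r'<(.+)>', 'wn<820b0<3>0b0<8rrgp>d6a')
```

With a single group, `findall` returns only what that group captured — 1 item.

['820b0<3>0b0<8rrgp']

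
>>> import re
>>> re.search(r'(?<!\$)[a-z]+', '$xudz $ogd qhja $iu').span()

(2, 5)

A negative assertion filters positions out without eating any characters.
Unlike `match`, `search` isn't anchored — it looks for the pattern anywhere in the string.
The match spans [2:5] → 'udz'.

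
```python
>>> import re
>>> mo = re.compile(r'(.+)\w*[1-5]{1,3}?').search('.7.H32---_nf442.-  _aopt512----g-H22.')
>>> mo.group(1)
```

'.7.H32---_nf442.-  _aopt512----g-H2'

This matches one or more of any character (captured); then zero or more of a word character, then 1 to 3 of a character in [1-5] (lazy).
`search` walks the string left to right and returns the first match it finds.
The match spans [0:36] → '.7.H32---_nf442.-  _aopt512----g-H22'.
Captured: group 1 = '.7.H32---_nf442.-  _aopt512----g-H2'.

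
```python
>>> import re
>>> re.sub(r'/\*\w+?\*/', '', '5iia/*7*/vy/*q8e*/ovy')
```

'5iiavyovy'

`sub` substitutes '' at each match site.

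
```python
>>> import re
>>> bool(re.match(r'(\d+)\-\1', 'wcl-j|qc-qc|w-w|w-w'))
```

`re.match` only tries the pattern at the start of the string.
Here the pattern fails at index 0, so the call returns None, and `bool(None)` is False.

False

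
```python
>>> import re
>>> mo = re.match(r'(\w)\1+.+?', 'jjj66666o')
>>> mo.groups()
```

('j',)

The match spans [0:4] → 'jjj6'.
Captured: group 1 = 'j'.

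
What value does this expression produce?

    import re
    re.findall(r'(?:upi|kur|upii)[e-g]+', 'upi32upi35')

[]

No capturing groups, so `findall` returns the 0 full match strings.
Nothing in the string satisfies the pattern, so the list is empty.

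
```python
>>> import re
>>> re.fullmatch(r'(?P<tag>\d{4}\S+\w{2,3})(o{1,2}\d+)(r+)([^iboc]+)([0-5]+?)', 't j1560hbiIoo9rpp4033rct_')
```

None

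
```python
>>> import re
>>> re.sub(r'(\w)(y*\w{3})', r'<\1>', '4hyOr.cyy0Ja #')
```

'<4>r.<c> #'

Pattern: a word character (captured); then zero or more of the literal 'y', then exactly 3 of a word character (captured).
The replacement refers to a captured group, so each match is rewritten using its own captured text.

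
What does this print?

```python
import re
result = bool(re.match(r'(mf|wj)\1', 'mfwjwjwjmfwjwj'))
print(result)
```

`match` is anchored at position 0; if the pattern doesn't fit there, it returns None.
Here the string doesn't start with a match, so the call returns None, and `bool(None)` is False.

False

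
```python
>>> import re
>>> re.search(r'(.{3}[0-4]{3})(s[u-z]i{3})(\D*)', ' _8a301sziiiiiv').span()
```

(1, 15)

This matches exactly 3 of any character, then exactly 3 of a character in [0-4] (captured); then a literal 's', then a character in [u-z], then exactly 3 of the literal 'i' (captured); then zero or more of a non-digit (captured).
The match spans [1:15] → '_8a301sziiiiiv'.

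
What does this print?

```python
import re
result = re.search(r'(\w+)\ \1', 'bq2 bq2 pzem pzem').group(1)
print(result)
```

bq2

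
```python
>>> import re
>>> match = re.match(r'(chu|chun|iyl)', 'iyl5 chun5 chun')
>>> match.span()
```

(0, 3)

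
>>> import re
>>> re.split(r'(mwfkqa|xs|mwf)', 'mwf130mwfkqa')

['', 'mwf', '130', 'mwfkqa', '']

Alternation isn't longest-match — the leftmost alternative that fits at this position is chosen.
The group in the pattern means `split` returns the separators' captures alongside the pieces.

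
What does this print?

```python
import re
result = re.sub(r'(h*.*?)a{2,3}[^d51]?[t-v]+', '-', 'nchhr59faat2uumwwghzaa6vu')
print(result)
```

`sub` substitutes '-' at each match site.

--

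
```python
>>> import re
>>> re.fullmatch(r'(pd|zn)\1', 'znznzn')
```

None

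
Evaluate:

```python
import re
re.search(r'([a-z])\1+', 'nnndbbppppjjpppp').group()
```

`\1` is not a pattern — it's the concrete string captured by group 1, re-applied verbatim.
The match spans [0:3] → 'nnn'.

'nnn'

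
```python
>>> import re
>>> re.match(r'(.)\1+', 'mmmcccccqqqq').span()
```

With `match`, the pattern is implicitly anchored at the beginning.
The match spans [0:3] → 'mmm'.

(0, 3)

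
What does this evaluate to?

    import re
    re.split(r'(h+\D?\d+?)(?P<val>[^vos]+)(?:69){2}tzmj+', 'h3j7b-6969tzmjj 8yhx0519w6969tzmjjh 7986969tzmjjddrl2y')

This matches one or more of the literal 'h', then optionally a non-digit, then one or more of a digit (lazy) (captured); then one or more of any character except [vos] (captured as 'val'); then the literal '69' repeated 2 times, then the literal 'tzm', then one or more of the literal 'j'.
Matches to split on: at [0:48] → 'h3j7b-6969tzmjj 8yhx0519w6969tzmjjh 7986969tzmjj'.
Because the pattern has a capturing group, `split` also inserts each captured text between the pieces.

['', 'h3', 'j7b-6969tzmjj 8yhx0519w6969tzmjjh 798', 'ddrl2y']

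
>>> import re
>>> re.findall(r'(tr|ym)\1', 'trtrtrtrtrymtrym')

`\1` has to match the exact text group 1 already captured.
Because there's exactly one group, `findall` drops the full match and keeps group 1 from each hit.

['tr', 'tr']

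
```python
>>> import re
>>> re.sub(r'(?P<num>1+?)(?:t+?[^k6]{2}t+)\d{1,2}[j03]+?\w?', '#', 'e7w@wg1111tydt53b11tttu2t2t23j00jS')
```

This matches one or more of a literal '1' (lazy) (captured as 'num'); then one or more of the literal 't' (lazy), then exactly 2 of any character except [k6], then one or more of a literal 't' (non-capturing group); then 1 to 2 of a digit, then one or more of one of [j03] (lazy); then optionally a word character.
Matches: at [6:17] → '1111tydt53b'.
Every occurrence is swapped for '#'.

'e7w@wg#11tttu2t2t23j00jS'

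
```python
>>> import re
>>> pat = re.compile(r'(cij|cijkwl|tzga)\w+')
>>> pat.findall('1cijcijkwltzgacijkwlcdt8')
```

['cij']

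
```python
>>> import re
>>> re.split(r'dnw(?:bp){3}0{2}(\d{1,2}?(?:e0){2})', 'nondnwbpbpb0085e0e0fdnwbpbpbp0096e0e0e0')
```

['nondnwbpbpb0085e0e0f', '96e0e0', 'e0']

Pattern: a literal 'd', then the literal 'nw'; then the literal 'bp' repeated 3 times, then exactly 2 of a literal '0'; then 1 to 2 of a digit (lazy), then the literal 'e0' repeated 2 times (captured).
`re.split` interleaves the captured-group text with the surrounding fragments.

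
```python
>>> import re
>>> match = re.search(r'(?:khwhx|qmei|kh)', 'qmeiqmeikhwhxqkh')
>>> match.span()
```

(0, 4)

`re.search` tries every starting position until one works.
The match spans [0:4] → 'qmei'.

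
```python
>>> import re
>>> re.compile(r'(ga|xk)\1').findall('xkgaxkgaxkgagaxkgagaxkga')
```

['ga', 'ga']

`\1` is not a pattern — it's the concrete string captured by group 1, re-applied verbatim.
Scanning left to right: at [10:14] match 'gaga', group 1 = 'ga'; at [16:20] match 'gaga', group 1 = 'ga'.
One capturing group, so `findall` returns just the captured substring from each match — 2 in all.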